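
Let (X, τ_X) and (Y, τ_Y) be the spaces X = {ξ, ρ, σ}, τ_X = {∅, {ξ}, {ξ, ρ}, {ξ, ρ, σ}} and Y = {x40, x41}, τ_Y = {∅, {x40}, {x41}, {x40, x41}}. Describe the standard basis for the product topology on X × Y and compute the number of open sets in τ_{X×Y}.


Basis B = {∅ × ∅, {ξ} × {x40}, {ξ} × {x41}, {ξ} × {x40, x41}, {ξ, ρ} × {x40}, {ξ, ρ} × {x41}, {ξ, ρ, σ} × {x40}, {ξ, ρ, σ} × {x41}, {ξ, ρ} × {x40, x41}, {ξ, ρ, σ} × {x40, x41}}; |τ_{X×Y}| = 16.

Enumerate products U × V with U ∈ τ_X, V ∈ τ_Y (deduplicated):
  ∅ × ∅ = {} (∅)
  {ξ} × {x40} = {(ξ,x40)}
  {ξ} × {x41} = {(ξ,x41)}
  {ξ} × {x40, x41} = {(ξ,x40), (ξ,x41)}
  {ξ, ρ} × {x40} = {(ξ,x40), (ρ,x40)}
  {ξ, ρ} × {x41} = {(ξ,x41), (ρ,x41)}
  {ξ, ρ, σ} × {x40} = {(ξ,x40), (ρ,x40), (σ,x40)}
  {ξ, ρ, σ} × {x41} = {(ξ,x41), (ρ,x41), (σ,x41)}
  {ξ, ρ} × {x40, x41} = {(ξ,x40), (ξ,x41), (ρ,x40), (ρ,x41)}
  {ξ, ρ, σ} × {x40, x41} = {(ξ,x40), (ξ,x41), (ρ,x40), (ρ,x41), (σ,x40), (σ,x41)}
These 10 distinct sets form the basis B.
Close under arbitrary unions to get τ_{X×Y}; counting gives |τ_{X×Y}| = 16.


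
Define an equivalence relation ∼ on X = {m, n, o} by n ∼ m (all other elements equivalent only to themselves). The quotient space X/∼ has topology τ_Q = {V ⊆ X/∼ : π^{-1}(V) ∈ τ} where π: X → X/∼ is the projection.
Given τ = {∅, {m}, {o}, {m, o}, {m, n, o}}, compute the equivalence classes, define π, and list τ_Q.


X/∼ = {[m=n], [o]}; |τ_Q| = 3.

Equivalence classes: [m=n], [o].
Quotient map π: X → X/∼ sends m ↦ [m=n], n ↦ [m=n], o ↦ [o].
For each subset V ⊆ X/∼, compute π^{-1}(V) ⊆ X and check whether π^{-1}(V) ∈ τ. V is open in τ_Q iff π^{-1}(V) ∈ τ.
  V = {}: π^{-1}(V) = ∅ ∈ τ ✓.
  V = {[m=n]}: π^{-1}(V) = {m, n} ∉ τ ✗.
  V = {[o]}: π^{-1}(V) = {o} ∈ τ ✓.
  V = {[m=n], [o]}: π^{-1}(V) = {m, n, o} ∈ τ ✓.
Open sets in the quotient: τ_Q = {{}, {[o]}, {[m=n], [o]}} (3 elements).


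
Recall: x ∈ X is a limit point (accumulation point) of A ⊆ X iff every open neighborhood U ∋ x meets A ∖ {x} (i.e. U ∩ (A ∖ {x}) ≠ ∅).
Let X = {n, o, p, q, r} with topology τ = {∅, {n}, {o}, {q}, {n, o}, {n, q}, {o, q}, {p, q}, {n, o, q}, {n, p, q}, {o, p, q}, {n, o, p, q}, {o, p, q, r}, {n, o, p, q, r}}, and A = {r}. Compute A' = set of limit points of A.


A' = ∅

For each x ∈ X, list the open sets U ∈ τ with x ∈ U, then check whether U ∩ (A ∖ {x}) ≠ ∅ for every such U.
  x = n: open {n} ∋ x has {n} ∩ (A ∖ {n}) = ∅, so x is NOT a limit point.
  x = o: open {o} ∋ x has {o} ∩ (A ∖ {o}) = ∅, so x is NOT a limit point.
  x = p: open {p, q} ∋ x has {p, q} ∩ (A ∖ {p}) = ∅, so x is NOT a limit point.
  x = q: open {q} ∋ x has {q} ∩ (A ∖ {q}) = ∅, so x is NOT a limit point.
  x = r: open {o, p, q, r} ∋ x has {o, p, q, r} ∩ (A ∖ {r}) = ∅, so x is NOT a limit point.
Collecting: A' = ∅.


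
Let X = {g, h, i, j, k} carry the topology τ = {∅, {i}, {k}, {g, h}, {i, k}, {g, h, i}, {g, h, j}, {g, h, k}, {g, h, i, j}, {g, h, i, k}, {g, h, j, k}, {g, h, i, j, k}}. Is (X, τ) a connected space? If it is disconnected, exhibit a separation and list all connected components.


(X, τ) is disconnected; components = [{i}, {k}, {g, h, j}].

Find clopen sets (U ∈ τ with X ∖ U ∈ τ):
  U = ∅, X ∖ U = {g, h, i, j, k} — both open, so U is clopen.
  U = {i}, X ∖ U = {g, h, j, k} — both open, so U is clopen.
  U = {k}, X ∖ U = {g, h, i, j} — both open, so U is clopen.
  U = {i, k}, X ∖ U = {g, h, j} — both open, so U is clopen.
  U = {g, h, j}, X ∖ U = {i, k} — both open, so U is clopen.
  U = {g, h, i, j}, X ∖ U = {k} — both open, so U is clopen.
  U = {g, h, j, k}, X ∖ U = {i} — both open, so U is clopen.
  U = {g, h, i, j, k}, X ∖ U = ∅ — both open, so U is clopen.
Nontrivial clopen(s) exist: e.g. {i, k}. So (X, τ) is disconnected.
Compute connected components by grouping points that agree on all clopens:
  component: {i}
  component: {k}
  component: {g, h, j}


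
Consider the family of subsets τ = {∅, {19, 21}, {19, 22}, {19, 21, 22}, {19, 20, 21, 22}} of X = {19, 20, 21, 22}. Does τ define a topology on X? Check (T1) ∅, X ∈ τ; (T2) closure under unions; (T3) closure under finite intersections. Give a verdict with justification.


τ is NOT a topology on X.

Axiom (T1): ∅ ∈ τ? Yes; X ∈ τ? Yes.
Axiom (T2/T3): check pairwise unions and intersections of members of τ.
Counterexample for (T3): {19, 21} ∩ {19, 22} = {19} ∉ τ. Therefore τ is NOT a topology.


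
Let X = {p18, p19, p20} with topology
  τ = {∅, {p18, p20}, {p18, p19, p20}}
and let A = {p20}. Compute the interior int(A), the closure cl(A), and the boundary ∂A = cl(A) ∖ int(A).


int(A) = ∅, cl(A) = {p18, p19, p20}, ∂A = {p18, p19, p20}.

Closed sets in (X, τ) are complements of opens:
  closed(X, τ) = {∅, {p19}, {p18, p19, p20}}.
int(A) = ⋃ {U ∈ τ : U ⊆ A}. Opens contained in A: ∅.
Taking the union of these: int(A) = ∅.
cl(A) = ⋂ {C closed : A ⊆ C}. Closed sets containing A: {p18, p19, p20}.
Intersecting these: cl(A) = {p18, p19, p20}.
∂A = cl(A) ∖ int(A) = {p18, p19, p20} ∖ ∅ = {p18, p19, p20}.


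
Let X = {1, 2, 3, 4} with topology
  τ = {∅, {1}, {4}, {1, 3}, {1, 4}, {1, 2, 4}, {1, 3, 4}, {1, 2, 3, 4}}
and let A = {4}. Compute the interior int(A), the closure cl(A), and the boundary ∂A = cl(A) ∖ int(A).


int(A) = {4}, cl(A) = {2, 4}, ∂A = {2}.

Closed sets in (X, τ) are complements of opens:
  closed(X, τ) = {∅, {2}, {3}, {2, 3}, {2, 4}, {1, 2, 3}, {2, 3, 4}, {1, 2, 3, 4}}.
int(A) = ⋃ {U ∈ τ : U ⊆ A}. Opens contained in A: ∅, {4}.
Taking the union of these: int(A) = {4}.
cl(A) = ⋂ {C closed : A ⊆ C}. Closed sets containing A: {2, 4}, {2, 3, 4}, {1, 2, 3, 4}.
Intersecting these: cl(A) = {2, 4}.
∂A = cl(A) ∖ int(A) = {2, 4} ∖ {4} = {2}.


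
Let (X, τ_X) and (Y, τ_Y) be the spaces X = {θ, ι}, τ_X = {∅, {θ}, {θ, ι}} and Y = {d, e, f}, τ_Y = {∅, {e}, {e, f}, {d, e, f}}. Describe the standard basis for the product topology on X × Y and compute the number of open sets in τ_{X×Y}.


Basis B = {∅ × ∅, {θ} × {e}, {θ} × {e, f}, {θ, ι} × {e}, {θ} × {d, e, f}, {θ, ι} × {e, f}, {θ, ι} × {d, e, f}}; |τ_{X×Y}| = 10.

Enumerate products U × V with U ∈ τ_X, V ∈ τ_Y (deduplicated):
  ∅ × ∅ = {} (∅)
  {θ} × {e} = {(θ,e)}
  {θ} × {e, f} = {(θ,e), (θ,f)}
  {θ, ι} × {e} = {(θ,e), (ι,e)}
  {θ} × {d, e, f} = {(θ,d), (θ,e), (θ,f)}
  {θ, ι} × {e, f} = {(θ,e), (θ,f), (ι,e), (ι,f)}
  {θ, ι} × {d, e, f} = {(θ,d), (θ,e), (θ,f), (ι,d), (ι,e), (ι,f)}
These 7 distinct sets form the basis B.
Close under arbitrary unions to get τ_{X×Y}; counting gives |τ_{X×Y}| = 10.


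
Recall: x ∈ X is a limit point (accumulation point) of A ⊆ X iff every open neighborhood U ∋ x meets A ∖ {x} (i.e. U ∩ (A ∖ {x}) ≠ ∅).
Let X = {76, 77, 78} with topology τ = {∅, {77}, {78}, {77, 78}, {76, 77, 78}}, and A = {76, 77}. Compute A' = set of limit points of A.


A' = {76}

For each x ∈ X, list the open sets U ∈ τ with x ∈ U, then check whether U ∩ (A ∖ {x}) ≠ ∅ for every such U.
  x = 76: opens ∋ x are {76, 77, 78}; each meets A ∖ {76}, so x IS a limit point.
  x = 77: open {77} ∋ x has {77} ∩ (A ∖ {77}) = ∅, so x is NOT a limit point.
  x = 78: open {78} ∋ x has {78} ∩ (A ∖ {78}) = ∅, so x is NOT a limit point.
Collecting: A' = {76}.


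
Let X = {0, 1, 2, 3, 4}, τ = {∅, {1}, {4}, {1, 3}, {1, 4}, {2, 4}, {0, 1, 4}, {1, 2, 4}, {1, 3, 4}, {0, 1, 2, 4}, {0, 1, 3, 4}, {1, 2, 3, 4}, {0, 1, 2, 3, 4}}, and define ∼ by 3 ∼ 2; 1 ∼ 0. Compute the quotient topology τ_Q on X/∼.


X/∼ = {[0=1], [2=3], [4]}; |τ_Q| = 4.

Equivalence classes: [0=1], [2=3], [4].
Quotient map π: X → X/∼ sends 0 ↦ [0=1], 1 ↦ [0=1], 2 ↦ [2=3], 3 ↦ [2=3], 4 ↦ [4].
For each subset V ⊆ X/∼, compute π^{-1}(V) ⊆ X and check whether π^{-1}(V) ∈ τ. V is open in τ_Q iff π^{-1}(V) ∈ τ.
  V = {}: π^{-1}(V) = ∅ ∈ τ ✓.
  V = {[0=1]}: π^{-1}(V) = {0, 1} ∉ τ ✗.
  V = {[2=3]}: π^{-1}(V) = {2, 3} ∉ τ ✗.
  V = {[0=1], [2=3]}: π^{-1}(V) = {0, 1, 2, 3} ∉ τ ✗.
  V = {[4]}: π^{-1}(V) = {4} ∈ τ ✓.
  V = {[0=1], [4]}: π^{-1}(V) = {0, 1, 4} ∈ τ ✓.
  V = {[2=3], [4]}: π^{-1}(V) = {2, 3, 4} ∉ τ ✗.
  V = {[0=1], [2=3], [4]}: π^{-1}(V) = {0, 1, 2, 3, 4} ∈ τ ✓.
Open sets in the quotient: τ_Q = {{}, {[4]}, {[0=1], [4]}, {[0=1], [2=3], [4]}} (4 elements).


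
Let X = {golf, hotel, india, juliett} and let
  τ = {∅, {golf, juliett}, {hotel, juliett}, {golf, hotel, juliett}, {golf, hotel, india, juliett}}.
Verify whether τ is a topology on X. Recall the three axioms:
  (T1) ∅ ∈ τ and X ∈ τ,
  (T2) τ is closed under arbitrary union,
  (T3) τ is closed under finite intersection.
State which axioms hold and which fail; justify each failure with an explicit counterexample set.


τ is NOT a topology on X.

Axiom (T1): ∅ ∈ τ? Yes; X ∈ τ? Yes.
Axiom (T2/T3): check pairwise unions and intersections of members of τ.
Counterexample for (T3): {golf, juliett} ∩ {hotel, juliett} = {juliett} ∉ τ. Therefore τ is NOT a topology.


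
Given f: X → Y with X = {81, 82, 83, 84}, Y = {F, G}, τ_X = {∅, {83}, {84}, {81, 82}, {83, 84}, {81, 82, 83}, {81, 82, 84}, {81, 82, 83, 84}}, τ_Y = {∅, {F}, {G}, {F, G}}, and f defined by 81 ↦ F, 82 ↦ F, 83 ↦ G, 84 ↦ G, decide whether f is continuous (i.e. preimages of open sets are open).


f IS continuous.

Compute f^{-1}(U) for each U ∈ τ_Y:
  U = ∅: f^{-1}(U) = ∅ ∈ τ_X ✓.
  U = {F}: f^{-1}(U) = {81, 82} ∈ τ_X ✓.
  U = {G}: f^{-1}(U) = {83, 84} ∈ τ_X ✓.
  U = {F, G}: f^{-1}(U) = {81, 82, 83, 84} ∈ τ_X ✓.
Every preimage lies in τ_X, so f IS continuous.


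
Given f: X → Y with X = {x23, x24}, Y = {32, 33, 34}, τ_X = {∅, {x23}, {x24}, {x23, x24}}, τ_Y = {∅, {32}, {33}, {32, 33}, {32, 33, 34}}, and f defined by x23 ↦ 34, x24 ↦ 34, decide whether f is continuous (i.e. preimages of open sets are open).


f IS continuous.

Compute f^{-1}(U) for each U ∈ τ_Y:
  U = ∅: f^{-1}(U) = ∅ ∈ τ_X ✓.
  U = {32}: f^{-1}(U) = ∅ ∈ τ_X ✓.
  U = {33}: f^{-1}(U) = ∅ ∈ τ_X ✓.
  U = {32, 33}: f^{-1}(U) = ∅ ∈ τ_X ✓.
  U = {32, 33, 34}: f^{-1}(U) = {x23, x24} ∈ τ_X ✓.
Every preimage lies in τ_X, so f IS continuous.


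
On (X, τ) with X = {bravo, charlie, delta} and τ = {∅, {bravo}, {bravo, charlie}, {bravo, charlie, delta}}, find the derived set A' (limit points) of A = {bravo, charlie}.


A' = {charlie, delta}

For each x ∈ X, list the open sets U ∈ τ with x ∈ U, then check whether U ∩ (A ∖ {x}) ≠ ∅ for every such U.
  x = bravo: open {bravo} ∋ x has {bravo} ∩ (A ∖ {bravo}) = ∅, so x is NOT a limit point.
  x = charlie: opens ∋ x are {bravo, charlie}, {bravo, charlie, delta}; each meets A ∖ {charlie}, so x IS a limit point.
  x = delta: opens ∋ x are {bravo, charlie, delta}; each meets A ∖ {delta}, so x IS a limit point.
Collecting: A' = {charlie, delta}.


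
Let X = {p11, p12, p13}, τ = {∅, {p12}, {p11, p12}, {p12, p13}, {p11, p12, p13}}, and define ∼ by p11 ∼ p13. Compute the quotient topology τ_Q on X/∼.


X/∼ = {[p11=p13], [p12]}; |τ_Q| = 3.

Equivalence classes: [p11=p13], [p12].
Quotient map π: X → X/∼ sends p11 ↦ [p11=p13], p12 ↦ [p12], p13 ↦ [p11=p13].
For each subset V ⊆ X/∼, compute π^{-1}(V) ⊆ X and check whether π^{-1}(V) ∈ τ. V is open in τ_Q iff π^{-1}(V) ∈ τ.
  V = {}: π^{-1}(V) = ∅ ∈ τ ✓.
  V = {[p11=p13]}: π^{-1}(V) = {p11, p13} ∉ τ ✗.
  V = {[p12]}: π^{-1}(V) = {p12} ∈ τ ✓.
  V = {[p11=p13], [p12]}: π^{-1}(V) = {p11, p12, p13} ∈ τ ✓.
Open sets in the quotient: τ_Q = {{}, {[p12]}, {[p11=p13], [p12]}} (3 elements).


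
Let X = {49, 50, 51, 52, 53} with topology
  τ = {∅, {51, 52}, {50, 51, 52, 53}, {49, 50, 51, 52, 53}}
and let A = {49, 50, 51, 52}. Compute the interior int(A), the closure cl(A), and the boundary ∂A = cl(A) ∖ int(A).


int(A) = {51, 52}, cl(A) = {49, 50, 51, 52, 53}, ∂A = {49, 50, 53}.

Closed sets in (X, τ) are complements of opens:
  closed(X, τ) = {∅, {49}, {49, 50, 53}, {49, 50, 51, 52, 53}}.
int(A) = ⋃ {U ∈ τ : U ⊆ A}. Opens contained in A: ∅, {51, 52}.
Taking the union of these: int(A) = {51, 52}.
cl(A) = ⋂ {C closed : A ⊆ C}. Closed sets containing A: {49, 50, 51, 52, 53}.
Intersecting these: cl(A) = {49, 50, 51, 52, 53}.
∂A = cl(A) ∖ int(A) = {49, 50, 51, 52, 53} ∖ {51, 52} = {49, 50, 53}.


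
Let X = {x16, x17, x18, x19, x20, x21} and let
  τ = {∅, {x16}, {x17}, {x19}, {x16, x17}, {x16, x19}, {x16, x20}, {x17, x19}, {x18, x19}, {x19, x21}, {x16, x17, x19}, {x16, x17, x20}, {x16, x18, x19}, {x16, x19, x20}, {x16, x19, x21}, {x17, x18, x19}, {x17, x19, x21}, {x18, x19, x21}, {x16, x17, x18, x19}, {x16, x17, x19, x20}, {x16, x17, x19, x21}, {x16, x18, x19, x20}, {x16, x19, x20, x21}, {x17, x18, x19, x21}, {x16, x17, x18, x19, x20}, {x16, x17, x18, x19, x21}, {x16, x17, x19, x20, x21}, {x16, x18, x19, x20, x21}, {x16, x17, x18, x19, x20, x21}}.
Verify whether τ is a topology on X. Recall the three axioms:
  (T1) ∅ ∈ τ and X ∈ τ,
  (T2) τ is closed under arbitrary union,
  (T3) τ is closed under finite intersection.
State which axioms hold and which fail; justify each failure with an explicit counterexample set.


τ is NOT a topology on X.

Axiom (T1): ∅ ∈ τ? Yes; X ∈ τ? Yes.
Axiom (T2/T3): check pairwise unions and intersections of members of τ.
Counterexample for (T2): {x16} ∪ {x18, x19, x21} = {x16, x18, x19, x21} ∉ τ. Therefore τ is NOT a topology.


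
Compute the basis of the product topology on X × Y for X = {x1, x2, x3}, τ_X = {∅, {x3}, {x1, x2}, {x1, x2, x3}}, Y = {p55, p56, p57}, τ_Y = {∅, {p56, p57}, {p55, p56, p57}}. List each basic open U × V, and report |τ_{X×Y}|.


Basis B = {∅ × ∅, {x3} × {p56, p57}, {x3} × {p55, p56, p57}, {x1, x2} × {p56, p57}, {x1, x2} × {p55, p56, p57}, {x1, x2, x3} × {p56, p57}, {x1, x2, x3} × {p55, p56, p57}}; |τ_{X×Y}| = 9.

Enumerate products U × V with U ∈ τ_X, V ∈ τ_Y (deduplicated):
  ∅ × ∅ = {} (∅)
  {x3} × {p56, p57} = {(x3,p56), (x3,p57)}
  {x3} × {p55, p56, p57} = {(x3,p55), (x3,p56), (x3,p57)}
  {x1, x2} × {p56, p57} = {(x1,p56), (x1,p57), (x2,p56), (x2,p57)}
  {x1, x2} × {p55, p56, p57} = {(x1,p55), (x1,p56), (x1,p57), (x2,p55), (x2,p56), (x2,p57)}
  {x1, x2, x3} × {p56, p57} = {(x1,p56), (x1,p57), (x2,p56), (x2,p57), (x3,p56), (x3,p57)}
  {x1, x2, x3} × {p55, p56, p57} = {(x1,p55), (x1,p56), (x1,p57), (x2,p55), (x2,p56), (x2,p57), (x3,p55), (x3,p56), (x3,p57)}
These 7 distinct sets form the basis B.
Close under arbitrary unions to get τ_{X×Y}; counting gives |τ_{X×Y}| = 9.


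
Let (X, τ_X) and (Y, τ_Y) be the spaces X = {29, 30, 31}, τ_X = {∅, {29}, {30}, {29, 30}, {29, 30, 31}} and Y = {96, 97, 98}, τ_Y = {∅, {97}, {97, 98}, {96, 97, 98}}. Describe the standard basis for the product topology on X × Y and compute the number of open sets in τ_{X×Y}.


Basis B = {∅ × ∅, {29} × {97}, {30} × {97}, {29} × {97, 98}, {29, 30} × {97}, {30} × {97, 98}, {29} × {96, 97, 98}, {29, 30, 31} × {97}, {30} × {96, 97, 98}, {29, 30} × {97, 98}, {29, 30} × {96, 97, 98}, {29, 30, 31} × {97, 98}, {29, 30, 31} × {96, 97, 98}}; |τ_{X×Y}| = 30.

Enumerate products U × V with U ∈ τ_X, V ∈ τ_Y (deduplicated):
  ∅ × ∅ = {} (∅)
  {29} × {97} = {(29,97)}
  {30} × {97} = {(30,97)}
  {29} × {97, 98} = {(29,97), (29,98)}
  {29, 30} × {97} = {(29,97), (30,97)}
  {30} × {97, 98} = {(30,97), (30,98)}
  {29} × {96, 97, 98} = {(29,96), (29,97), (29,98)}
  {29, 30, 31} × {97} = {(29,97), (30,97), (31,97)}
  {30} × {96, 97, 98} = {(30,96), (30,97), (30,98)}
  {29, 30} × {97, 98} = {(29,97), (29,98), (30,97), (30,98)}
  {29, 30} × {96, 97, 98} = {(29,96), (29,97), (29,98), (30,96), (30,97), (30,98)}
  {29, 30, 31} × {97, 98} = {(29,97), (29,98), (30,97), (30,98), (31,97), (31,98)}
  {29, 30, 31} × {96, 97, 98} = {(29,96), (29,97), (29,98), (30,96), (30,97), (30,98), (31,96), (31,97), (31,98)}
These 13 distinct sets form the basis B.
Close under arbitrary unions to get τ_{X×Y}; counting gives |τ_{X×Y}| = 30.


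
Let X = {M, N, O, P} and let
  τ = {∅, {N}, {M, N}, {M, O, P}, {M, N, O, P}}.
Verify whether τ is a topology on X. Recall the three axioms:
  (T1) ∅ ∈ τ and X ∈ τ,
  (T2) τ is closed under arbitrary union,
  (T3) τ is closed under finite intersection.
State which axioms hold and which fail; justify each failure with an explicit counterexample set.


τ is NOT a topology on X.

Axiom (T1): ∅ ∈ τ? Yes; X ∈ τ? Yes.
Axiom (T2/T3): check pairwise unions and intersections of members of τ.
Counterexample for (T3): {M, N} ∩ {M, O, P} = {M} ∉ τ. Therefore τ is NOT a topology.


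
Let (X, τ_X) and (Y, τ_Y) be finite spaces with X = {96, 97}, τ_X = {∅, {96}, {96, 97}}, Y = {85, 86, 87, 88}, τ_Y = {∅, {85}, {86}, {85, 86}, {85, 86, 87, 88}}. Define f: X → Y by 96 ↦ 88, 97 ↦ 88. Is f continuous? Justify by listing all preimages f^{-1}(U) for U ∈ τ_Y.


f IS continuous.

Compute f^{-1}(U) for each U ∈ τ_Y:
  U = ∅: f^{-1}(U) = ∅ ∈ τ_X ✓.
  U = {85}: f^{-1}(U) = ∅ ∈ τ_X ✓.
  U = {86}: f^{-1}(U) = ∅ ∈ τ_X ✓.
  U = {85, 86}: f^{-1}(U) = ∅ ∈ τ_X ✓.
  U = {85, 86, 87, 88}: f^{-1}(U) = {96, 97} ∈ τ_X ✓.
Every preimage lies in τ_X, so f IS continuous.


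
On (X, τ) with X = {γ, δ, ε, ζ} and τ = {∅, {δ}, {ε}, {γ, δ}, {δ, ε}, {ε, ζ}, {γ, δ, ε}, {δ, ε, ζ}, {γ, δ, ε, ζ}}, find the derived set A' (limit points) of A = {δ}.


A' = {γ}

For each x ∈ X, list the open sets U ∈ τ with x ∈ U, then check whether U ∩ (A ∖ {x}) ≠ ∅ for every such U.
  x = γ: opens ∋ x are {γ, δ}, {γ, δ, ε}, {γ, δ, ε, ζ}; each meets A ∖ {γ}, so x IS a limit point.
  x = δ: open {δ} ∋ x has {δ} ∩ (A ∖ {δ}) = ∅, so x is NOT a limit point.
  x = ε: open {ε} ∋ x has {ε} ∩ (A ∖ {ε}) = ∅, so x is NOT a limit point.
  x = ζ: open {ε, ζ} ∋ x has {ε, ζ} ∩ (A ∖ {ζ}) = ∅, so x is NOT a limit point.
Collecting: A' = {γ}.


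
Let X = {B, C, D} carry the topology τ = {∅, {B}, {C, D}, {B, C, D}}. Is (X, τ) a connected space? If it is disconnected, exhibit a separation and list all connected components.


(X, τ) is disconnected; components = [{B}, {C, D}].

Find clopen sets (U ∈ τ with X ∖ U ∈ τ):
  U = ∅, X ∖ U = {B, C, D} — both open, so U is clopen.
  U = {B}, X ∖ U = {C, D} — both open, so U is clopen.
  U = {C, D}, X ∖ U = {B} — both open, so U is clopen.
  U = {B, C, D}, X ∖ U = ∅ — both open, so U is clopen.
Nontrivial clopen(s) exist: e.g. {C, D}. So (X, τ) is disconnected.
Compute connected components by grouping points that agree on all clopens:
  component: {B}
  component: {C, D}


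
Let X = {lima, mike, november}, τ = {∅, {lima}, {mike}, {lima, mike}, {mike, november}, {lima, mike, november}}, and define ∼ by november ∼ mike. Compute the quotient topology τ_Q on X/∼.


X/∼ = {[lima], [mike=november]}; |τ_Q| = 4.

Equivalence classes: [lima], [mike=november].
Quotient map π: X → X/∼ sends lima ↦ [lima], mike ↦ [mike=november], november ↦ [mike=november].
For each subset V ⊆ X/∼, compute π^{-1}(V) ⊆ X and check whether π^{-1}(V) ∈ τ. V is open in τ_Q iff π^{-1}(V) ∈ τ.
  V = {}: π^{-1}(V) = ∅ ∈ τ ✓.
  V = {[lima]}: π^{-1}(V) = {lima} ∈ τ ✓.
  V = {[mike=november]}: π^{-1}(V) = {mike, november} ∈ τ ✓.
  V = {[lima], [mike=november]}: π^{-1}(V) = {lima, mike, november} ∈ τ ✓.
Open sets in the quotient: τ_Q = {{}, {[lima]}, {[mike=november]}, {[lima], [mike=november]}} (4 elements).


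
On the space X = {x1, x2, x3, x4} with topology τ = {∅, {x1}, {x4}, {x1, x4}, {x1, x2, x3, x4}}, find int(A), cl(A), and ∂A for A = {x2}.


int(A) = ∅, cl(A) = {x2, x3}, ∂A = {x2, x3}.

Closed sets in (X, τ) are complements of opens:
  closed(X, τ) = {∅, {x2, x3}, {x1, x2, x3}, {x2, x3, x4}, {x1, x2, x3, x4}}.
int(A) = ⋃ {U ∈ τ : U ⊆ A}. Opens contained in A: ∅.
Taking the union of these: int(A) = ∅.
cl(A) = ⋂ {C closed : A ⊆ C}. Closed sets containing A: {x2, x3}, {x1, x2, x3}, {x2, x3, x4}, {x1, x2, x3, x4}.
Intersecting these: cl(A) = {x2, x3}.
∂A = cl(A) ∖ int(A) = {x2, x3} ∖ ∅ = {x2, x3}.


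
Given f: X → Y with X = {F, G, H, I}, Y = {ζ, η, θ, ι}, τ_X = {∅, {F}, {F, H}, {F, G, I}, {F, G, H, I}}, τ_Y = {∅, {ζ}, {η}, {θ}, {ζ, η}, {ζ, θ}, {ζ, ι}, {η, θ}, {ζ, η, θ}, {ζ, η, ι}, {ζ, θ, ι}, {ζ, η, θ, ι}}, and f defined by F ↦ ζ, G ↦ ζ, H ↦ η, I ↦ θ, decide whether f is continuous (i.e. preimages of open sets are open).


f is NOT continuous.

Compute f^{-1}(U) for each U ∈ τ_Y:
  U = ∅: f^{-1}(U) = ∅ ∈ τ_X ✓.
  U = {ζ}: f^{-1}(U) = {F, G} ∉ τ_X ✗.
  U = {η}: f^{-1}(U) = {H} ∉ τ_X ✗.
  U = {θ}: f^{-1}(U) = {I} ∉ τ_X ✗.
  U = {ζ, η}: f^{-1}(U) = {F, G, H} ∉ τ_X ✗.
  U = {ζ, θ}: f^{-1}(U) = {F, G, I} ∈ τ_X ✓.
  U = {ζ, ι}: f^{-1}(U) = {F, G} ∉ τ_X ✗.
  U = {η, θ}: f^{-1}(U) = {H, I} ∉ τ_X ✗.
  U = {ζ, η, θ}: f^{-1}(U) = {F, G, H, I} ∈ τ_X ✓.
  U = {ζ, η, ι}: f^{-1}(U) = {F, G, H} ∉ τ_X ✗.
  U = {ζ, θ, ι}: f^{-1}(U) = {F, G, I} ∈ τ_X ✓.
  U = {ζ, η, θ, ι}: f^{-1}(U) = {F, G, H, I} ∈ τ_X ✓.
Found U = {ζ} with f^{-1}(U) = {F, G} not in τ_X. Therefore f is NOT continuous.


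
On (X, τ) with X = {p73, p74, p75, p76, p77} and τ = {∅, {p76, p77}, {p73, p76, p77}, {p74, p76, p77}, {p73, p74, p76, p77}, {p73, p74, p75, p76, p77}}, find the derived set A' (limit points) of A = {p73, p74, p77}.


A' = {p73, p74, p75, p76}

For each x ∈ X, list the open sets U ∈ τ with x ∈ U, then check whether U ∩ (A ∖ {x}) ≠ ∅ for every such U.
  x = p73: opens ∋ x are {p73, p76, p77}, {p73, p74, p76, p77}, {p73, p74, p75, p76, p77}; each meets A ∖ {p73}, so x IS a limit point.
  x = p74: opens ∋ x are {p74, p76, p77}, {p73, p74, p76, p77}, {p73, p74, p75, p76, p77}; each meets A ∖ {p74}, so x IS a limit point.
  x = p75: opens ∋ x are {p73, p74, p75, p76, p77}; each meets A ∖ {p75}, so x IS a limit point.
  x = p76: opens ∋ x are {p76, p77}, {p73, p76, p77}, {p74, p76, p77}, {p73, p74, p76, p77}, {p73, p74, p75, p76, p77}; each meets A ∖ {p76}, so x IS a limit point.
  x = p77: open {p76, p77} ∋ x has {p76, p77} ∩ (A ∖ {p77}) = ∅, so x is NOT a limit point.
Collecting: A' = {p73, p74, p75, p76}.


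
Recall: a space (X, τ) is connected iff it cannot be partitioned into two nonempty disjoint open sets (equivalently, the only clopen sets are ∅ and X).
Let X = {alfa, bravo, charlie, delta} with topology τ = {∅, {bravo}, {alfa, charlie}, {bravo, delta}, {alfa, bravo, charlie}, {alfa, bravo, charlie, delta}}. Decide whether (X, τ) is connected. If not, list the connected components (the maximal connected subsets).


(X, τ) is disconnected; components = [{alfa, charlie}, {bravo, delta}].

Find clopen sets (U ∈ τ with X ∖ U ∈ τ):
  U = ∅, X ∖ U = {alfa, bravo, charlie, delta} — both open, so U is clopen.
  U = {alfa, charlie}, X ∖ U = {bravo, delta} — both open, so U is clopen.
  U = {bravo, delta}, X ∖ U = {alfa, charlie} — both open, so U is clopen.
  U = {alfa, bravo, charlie, delta}, X ∖ U = ∅ — both open, so U is clopen.
Nontrivial clopen(s) exist: e.g. {alfa, charlie}. So (X, τ) is disconnected.
Compute connected components by grouping points that agree on all clopens:
  component: {alfa, charlie}
  component: {bravo, delta}


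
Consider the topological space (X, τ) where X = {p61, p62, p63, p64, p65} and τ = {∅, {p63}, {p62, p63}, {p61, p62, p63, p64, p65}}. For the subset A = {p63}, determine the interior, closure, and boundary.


int(A) = {p63}, cl(A) = {p61, p62, p63, p64, p65}, ∂A = {p61, p62, p64, p65}.

Closed sets in (X, τ) are complements of opens:
  closed(X, τ) = {∅, {p61, p64, p65}, {p61, p62, p64, p65}, {p61, p62, p63, p64, p65}}.
int(A) = ⋃ {U ∈ τ : U ⊆ A}. Opens contained in A: ∅, {p63}.
Taking the union of these: int(A) = {p63}.
cl(A) = ⋂ {C closed : A ⊆ C}. Closed sets containing A: {p61, p62, p63, p64, p65}.
Intersecting these: cl(A) = {p61, p62, p63, p64, p65}.
∂A = cl(A) ∖ int(A) = {p61, p62, p63, p64, p65} ∖ {p63} = {p61, p62, p64, p65}.


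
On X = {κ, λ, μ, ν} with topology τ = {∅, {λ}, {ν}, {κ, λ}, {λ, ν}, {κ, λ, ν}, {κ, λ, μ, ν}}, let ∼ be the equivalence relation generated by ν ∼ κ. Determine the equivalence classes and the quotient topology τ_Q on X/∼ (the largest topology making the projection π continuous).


X/∼ = {[κ=ν], [λ], [μ]}; |τ_Q| = 4.

Equivalence classes: [κ=ν], [λ], [μ].
Quotient map π: X → X/∼ sends κ ↦ [κ=ν], λ ↦ [λ], μ ↦ [μ], ν ↦ [κ=ν].
For each subset V ⊆ X/∼, compute π^{-1}(V) ⊆ X and check whether π^{-1}(V) ∈ τ. V is open in τ_Q iff π^{-1}(V) ∈ τ.
  V = {}: π^{-1}(V) = ∅ ∈ τ ✓.
  V = {[κ=ν]}: π^{-1}(V) = {κ, ν} ∉ τ ✗.
  V = {[λ]}: π^{-1}(V) = {λ} ∈ τ ✓.
  V = {[κ=ν], [λ]}: π^{-1}(V) = {κ, λ, ν} ∈ τ ✓.
  V = {[μ]}: π^{-1}(V) = {μ} ∉ τ ✗.
  V = {[κ=ν], [μ]}: π^{-1}(V) = {κ, μ, ν} ∉ τ ✗.
  V = {[λ], [μ]}: π^{-1}(V) = {λ, μ} ∉ τ ✗.
  V = {[κ=ν], [λ], [μ]}: π^{-1}(V) = {κ, λ, μ, ν} ∈ τ ✓.
Open sets in the quotient: τ_Q = {{}, {[λ]}, {[κ=ν], [λ]}, {[κ=ν], [λ], [μ]}} (4 elements).


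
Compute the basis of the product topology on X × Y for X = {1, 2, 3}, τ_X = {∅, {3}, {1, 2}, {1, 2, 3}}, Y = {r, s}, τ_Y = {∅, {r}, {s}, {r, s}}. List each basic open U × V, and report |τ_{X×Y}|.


Basis B = {∅ × ∅, {3} × {r}, {3} × {s}, {1, 2} × {r}, {1, 2} × {s}, {3} × {r, s}, {1, 2, 3} × {r}, {1, 2, 3} × {s}, {1, 2} × {r, s}, {1, 2, 3} × {r, s}}; |τ_{X×Y}| = 16.

Enumerate products U × V with U ∈ τ_X, V ∈ τ_Y (deduplicated):
  ∅ × ∅ = {} (∅)
  {3} × {r} = {(3,r)}
  {3} × {s} = {(3,s)}
  {1, 2} × {r} = {(1,r), (2,r)}
  {1, 2} × {s} = {(1,s), (2,s)}
  {3} × {r, s} = {(3,r), (3,s)}
  {1, 2, 3} × {r} = {(1,r), (2,r), (3,r)}
  {1, 2, 3} × {s} = {(1,s), (2,s), (3,s)}
  {1, 2} × {r, s} = {(1,r), (1,s), (2,r), (2,s)}
  {1, 2, 3} × {r, s} = {(1,r), (1,s), (2,r), (2,s), (3,r), (3,s)}
These 10 distinct sets form the basis B.
Close under arbitrary unions to get τ_{X×Y}; counting gives |τ_{X×Y}| = 16.


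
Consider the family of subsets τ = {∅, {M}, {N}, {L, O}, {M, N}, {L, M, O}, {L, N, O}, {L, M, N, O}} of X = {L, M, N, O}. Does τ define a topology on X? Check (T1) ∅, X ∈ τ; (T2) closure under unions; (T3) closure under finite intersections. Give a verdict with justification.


τ IS a topology on X.

Axiom (T1): ∅ ∈ τ? Yes; X ∈ τ? Yes.
Axiom (T2/T3): check pairwise unions and intersections of members of τ.
All pairwise intersections and unions checked — each lies in τ. Therefore τ satisfies (T1), (T2), (T3): it IS a topology on X.


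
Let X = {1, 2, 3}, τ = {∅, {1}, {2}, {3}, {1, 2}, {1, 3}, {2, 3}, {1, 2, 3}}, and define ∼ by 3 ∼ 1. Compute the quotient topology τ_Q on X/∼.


X/∼ = {[1=3], [2]}; |τ_Q| = 4.

Equivalence classes: [1=3], [2].
Quotient map π: X → X/∼ sends 1 ↦ [1=3], 2 ↦ [2], 3 ↦ [1=3].
For each subset V ⊆ X/∼, compute π^{-1}(V) ⊆ X and check whether π^{-1}(V) ∈ τ. V is open in τ_Q iff π^{-1}(V) ∈ τ.
  V = {}: π^{-1}(V) = ∅ ∈ τ ✓.
  V = {[1=3]}: π^{-1}(V) = {1, 3} ∈ τ ✓.
  V = {[2]}: π^{-1}(V) = {2} ∈ τ ✓.
  V = {[1=3], [2]}: π^{-1}(V) = {1, 2, 3} ∈ τ ✓.
Open sets in the quotient: τ_Q = {{}, {[1=3]}, {[2]}, {[1=3], [2]}} (4 elements).


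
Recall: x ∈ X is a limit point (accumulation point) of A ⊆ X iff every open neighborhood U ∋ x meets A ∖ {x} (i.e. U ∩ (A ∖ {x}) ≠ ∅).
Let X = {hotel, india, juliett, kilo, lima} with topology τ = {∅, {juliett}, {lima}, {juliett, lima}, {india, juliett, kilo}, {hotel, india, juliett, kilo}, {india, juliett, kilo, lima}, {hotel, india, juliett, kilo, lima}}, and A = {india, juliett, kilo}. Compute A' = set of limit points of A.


A' = {hotel, india, kilo}

For each x ∈ X, list the open sets U ∈ τ with x ∈ U, then check whether U ∩ (A ∖ {x}) ≠ ∅ for every such U.
  x = hotel: opens ∋ x are {hotel, india, juliett, kilo}, {hotel, india, juliett, kilo, lima}; each meets A ∖ {hotel}, so x IS a limit point.
  x = india: opens ∋ x are {india, juliett, kilo}, {hotel, india, juliett, kilo}, {india, juliett, kilo, lima}, {hotel, india, juliett, kilo, lima}; each meets A ∖ {india}, so x IS a limit point.
  x = juliett: open {juliett} ∋ x has {juliett} ∩ (A ∖ {juliett}) = ∅, so x is NOT a limit point.
  x = kilo: opens ∋ x are {india, juliett, kilo}, {hotel, india, juliett, kilo}, {india, juliett, kilo, lima}, {hotel, india, juliett, kilo, lima}; each meets A ∖ {kilo}, so x IS a limit point.
  x = lima: open {lima} ∋ x has {lima} ∩ (A ∖ {lima}) = ∅, so x is NOT a limit point.
Collecting: A' = {hotel, india, kilo}.


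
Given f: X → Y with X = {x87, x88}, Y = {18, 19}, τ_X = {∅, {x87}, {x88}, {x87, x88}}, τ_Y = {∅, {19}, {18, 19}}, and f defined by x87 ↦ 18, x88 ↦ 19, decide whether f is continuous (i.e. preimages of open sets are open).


f IS continuous.

Compute f^{-1}(U) for each U ∈ τ_Y:
  U = ∅: f^{-1}(U) = ∅ ∈ τ_X ✓.
  U = {19}: f^{-1}(U) = {x88} ∈ τ_X ✓.
  U = {18, 19}: f^{-1}(U) = {x87, x88} ∈ τ_X ✓.
Every preimage lies in τ_X, so f IS continuous.


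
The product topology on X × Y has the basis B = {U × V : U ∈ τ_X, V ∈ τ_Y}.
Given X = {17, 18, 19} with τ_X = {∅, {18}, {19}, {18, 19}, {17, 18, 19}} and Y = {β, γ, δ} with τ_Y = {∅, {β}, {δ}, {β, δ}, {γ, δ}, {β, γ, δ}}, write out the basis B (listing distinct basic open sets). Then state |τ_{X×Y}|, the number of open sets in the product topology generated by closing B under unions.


Basis B = {∅ × ∅, {18} × {β}, {18} × {δ}, {19} × {β}, {19} × {δ}, {18} × {β, δ}, {18, 19} × {β}, {18} × {γ, δ}, {18, 19} × {δ}, {19} × {β, δ}, {19} × {γ, δ}, {17, 18, 19} × {β}, {17, 18, 19} × {δ}, {18} × {β, γ, δ}, {19} × {β, γ, δ}, {18, 19} × {β, δ}, {18, 19} × {γ, δ}, {17, 18, 19} × {β, δ}, {17, 18, 19} × {γ, δ}, {18, 19} × {β, γ, δ}, {17, 18, 19} × {β, γ, δ}}; |τ_{X×Y}| = 70.

Enumerate products U × V with U ∈ τ_X, V ∈ τ_Y (deduplicated):
  ∅ × ∅ = {} (∅)
  {18} × {β} = {(18,β)}
  {18} × {δ} = {(18,δ)}
  {19} × {β} = {(19,β)}
  {19} × {δ} = {(19,δ)}
  {18} × {β, δ} = {(18,β), (18,δ)}
  {18, 19} × {β} = {(18,β), (19,β)}
  {18} × {γ, δ} = {(18,γ), (18,δ)}
  {18, 19} × {δ} = {(18,δ), (19,δ)}
  {19} × {β, δ} = {(19,β), (19,δ)}
  {19} × {γ, δ} = {(19,γ), (19,δ)}
  {17, 18, 19} × {β} = {(17,β), (18,β), (19,β)}
  {17, 18, 19} × {δ} = {(17,δ), (18,δ), (19,δ)}
  {18} × {β, γ, δ} = {(18,β), (18,γ), (18,δ)}
  {19} × {β, γ, δ} = {(19,β), (19,γ), (19,δ)}
  {18, 19} × {β, δ} = {(18,β), (18,δ), (19,β), (19,δ)}
  {18, 19} × {γ, δ} = {(18,γ), (18,δ), (19,γ), (19,δ)}
  {17, 18, 19} × {β, δ} = {(17,β), (17,δ), (18,β), (18,δ), (19,β), (19,δ)}
  {17, 18, 19} × {γ, δ} = {(17,γ), (17,δ), (18,γ), (18,δ), (19,γ), (19,δ)}
  {18, 19} × {β, γ, δ} = {(18,β), (18,γ), (18,δ), (19,β), (19,γ), (19,δ)}
  {17, 18, 19} × {β, γ, δ} = {(17,β), (17,γ), (17,δ), (18,β), (18,γ), (18,δ), (19,β), (19,γ), (19,δ)}
These 21 distinct sets form the basis B.
Close under arbitrary unions to get τ_{X×Y}; counting gives |τ_{X×Y}| = 70.


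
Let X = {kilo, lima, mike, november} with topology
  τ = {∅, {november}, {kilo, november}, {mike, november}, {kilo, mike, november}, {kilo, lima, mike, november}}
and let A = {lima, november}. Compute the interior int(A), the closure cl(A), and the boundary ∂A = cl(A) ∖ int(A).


int(A) = {november}, cl(A) = {kilo, lima, mike, november}, ∂A = {kilo, lima, mike}.

Closed sets in (X, τ) are complements of opens:
  closed(X, τ) = {∅, {lima}, {kilo, lima}, {lima, mike}, {kilo, lima, mike}, {kilo, lima, mike, november}}.
int(A) = ⋃ {U ∈ τ : U ⊆ A}. Opens contained in A: ∅, {november}.
Taking the union of these: int(A) = {november}.
cl(A) = ⋂ {C closed : A ⊆ C}. Closed sets containing A: {kilo, lima, mike, november}.
Intersecting these: cl(A) = {kilo, lima, mike, november}.
∂A = cl(A) ∖ int(A) = {kilo, lima, mike, november} ∖ {november} = {kilo, lima, mike}.


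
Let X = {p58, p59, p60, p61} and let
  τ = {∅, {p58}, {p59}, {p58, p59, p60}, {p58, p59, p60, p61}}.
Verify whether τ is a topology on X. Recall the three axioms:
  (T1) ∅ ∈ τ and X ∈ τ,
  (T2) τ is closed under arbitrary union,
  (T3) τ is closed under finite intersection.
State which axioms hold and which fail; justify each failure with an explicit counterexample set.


τ is NOT a topology on X.

Axiom (T1): ∅ ∈ τ? Yes; X ∈ τ? Yes.
Axiom (T2/T3): check pairwise unions and intersections of members of τ.
Counterexample for (T2): {p58} ∪ {p59} = {p58, p59} ∉ τ. Therefore τ is NOT a topology.


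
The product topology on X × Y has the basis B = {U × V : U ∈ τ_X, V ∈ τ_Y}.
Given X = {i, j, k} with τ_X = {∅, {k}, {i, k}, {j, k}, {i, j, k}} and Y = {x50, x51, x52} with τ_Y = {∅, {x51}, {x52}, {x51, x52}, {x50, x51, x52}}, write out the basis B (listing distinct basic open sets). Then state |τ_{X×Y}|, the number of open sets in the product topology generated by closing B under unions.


Basis B = {∅ × ∅, {k} × {x51}, {k} × {x52}, {i, k} × {x51}, {i, k} × {x52}, {j, k} × {x51}, {j, k} × {x52}, {k} × {x51, x52}, {i, j, k} × {x51}, {i, j, k} × {x52}, {k} × {x50, x51, x52}, {i, k} × {x51, x52}, {j, k} × {x51, x52}, {i, k} × {x50, x51, x52}, {i, j, k} × {x51, x52}, {j, k} × {x50, x51, x52}, {i, j, k} × {x50, x51, x52}}; |τ_{X×Y}| = 50.

Enumerate products U × V with U ∈ τ_X, V ∈ τ_Y (deduplicated):
  ∅ × ∅ = {} (∅)
  {k} × {x51} = {(k,x51)}
  {k} × {x52} = {(k,x52)}
  {i, k} × {x51} = {(i,x51), (k,x51)}
  {i, k} × {x52} = {(i,x52), (k,x52)}
  {j, k} × {x51} = {(j,x51), (k,x51)}
  {j, k} × {x52} = {(j,x52), (k,x52)}
  {k} × {x51, x52} = {(k,x51), (k,x52)}
  {i, j, k} × {x51} = {(i,x51), (j,x51), (k,x51)}
  {i, j, k} × {x52} = {(i,x52), (j,x52), (k,x52)}
  {k} × {x50, x51, x52} = {(k,x50), (k,x51), (k,x52)}
  {i, k} × {x51, x52} = {(i,x51), (i,x52), (k,x51), (k,x52)}
  {j, k} × {x51, x52} = {(j,x51), (j,x52), (k,x51), (k,x52)}
  {i, k} × {x50, x51, x52} = {(i,x50), (i,x51), (i,x52), (k,x50), (k,x51), (k,x52)}
  {i, j, k} × {x51, x52} = {(i,x51), (i,x52), (j,x51), (j,x52), (k,x51), (k,x52)}
  {j, k} × {x50, x51, x52} = {(j,x50), (j,x51), (j,x52), (k,x50), (k,x51), (k,x52)}
  {i, j, k} × {x50, x51, x52} = {(i,x50), (i,x51), (i,x52), (j,x50), (j,x51), (j,x52), (k,x50), (k,x51), (k,x52)}
These 17 distinct sets form the basis B.
Close under arbitrary unions to get τ_{X×Y}; counting gives |τ_{X×Y}| = 50.


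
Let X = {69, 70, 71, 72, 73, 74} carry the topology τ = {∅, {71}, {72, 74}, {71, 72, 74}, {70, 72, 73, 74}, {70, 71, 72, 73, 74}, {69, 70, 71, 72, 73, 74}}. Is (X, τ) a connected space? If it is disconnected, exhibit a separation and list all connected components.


(X, τ) is connected.

Find clopen sets (U ∈ τ with X ∖ U ∈ τ):
  U = ∅, X ∖ U = {69, 70, 71, 72, 73, 74} — both open, so U is clopen.
  U = {69, 70, 71, 72, 73, 74}, X ∖ U = ∅ — both open, so U is clopen.
Only trivial clopens (∅ and X) exist, so (X, τ) is connected.
Compute connected components by grouping points that agree on all clopens:
  component: {69, 70, 71, 72, 73, 74}


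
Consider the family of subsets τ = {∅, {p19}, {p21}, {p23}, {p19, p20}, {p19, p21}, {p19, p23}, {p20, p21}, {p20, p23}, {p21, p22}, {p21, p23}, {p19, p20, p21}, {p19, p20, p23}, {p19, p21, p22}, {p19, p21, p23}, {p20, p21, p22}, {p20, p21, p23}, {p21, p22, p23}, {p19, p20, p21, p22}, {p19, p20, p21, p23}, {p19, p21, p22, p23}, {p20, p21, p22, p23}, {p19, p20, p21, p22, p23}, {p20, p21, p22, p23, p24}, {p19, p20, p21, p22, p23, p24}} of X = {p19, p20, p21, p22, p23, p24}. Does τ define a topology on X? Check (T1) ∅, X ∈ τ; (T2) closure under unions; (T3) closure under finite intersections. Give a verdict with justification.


τ is NOT a topology on X.

Axiom (T1): ∅ ∈ τ? Yes; X ∈ τ? Yes.
Axiom (T2/T3): check pairwise unions and intersections of members of τ.
Counterexample for (T3): {p19, p20} ∩ {p20, p21} = {p20} ∉ τ. Therefore τ is NOT a topology.


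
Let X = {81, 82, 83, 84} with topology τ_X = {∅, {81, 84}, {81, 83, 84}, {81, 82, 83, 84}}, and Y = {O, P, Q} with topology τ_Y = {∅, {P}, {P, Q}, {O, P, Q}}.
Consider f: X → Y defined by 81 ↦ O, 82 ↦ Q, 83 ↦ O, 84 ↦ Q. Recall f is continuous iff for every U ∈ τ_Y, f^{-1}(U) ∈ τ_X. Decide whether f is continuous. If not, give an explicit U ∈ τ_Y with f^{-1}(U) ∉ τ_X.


f is NOT continuous.

Compute f^{-1}(U) for each U ∈ τ_Y:
  U = ∅: f^{-1}(U) = ∅ ∈ τ_X ✓.
  U = {P}: f^{-1}(U) = ∅ ∈ τ_X ✓.
  U = {P, Q}: f^{-1}(U) = {82, 84} ∉ τ_X ✗.
  U = {O, P, Q}: f^{-1}(U) = {81, 82, 83, 84} ∈ τ_X ✓.
Found U = {P, Q} with f^{-1}(U) = {82, 84} not in τ_X. Therefore f is NOT continuous.


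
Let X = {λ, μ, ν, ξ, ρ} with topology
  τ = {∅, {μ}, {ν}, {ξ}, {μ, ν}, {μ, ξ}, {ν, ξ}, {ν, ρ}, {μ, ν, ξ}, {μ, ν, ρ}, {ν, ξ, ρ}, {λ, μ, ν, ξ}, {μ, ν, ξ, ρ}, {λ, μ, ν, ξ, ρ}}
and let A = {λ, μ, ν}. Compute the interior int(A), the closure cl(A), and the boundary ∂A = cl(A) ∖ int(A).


int(A) = {μ, ν}, cl(A) = {λ, μ, ν, ρ}, ∂A = {λ, ρ}.

Closed sets in (X, τ) are complements of opens:
  closed(X, τ) = {∅, {λ}, {ρ}, {λ, μ}, {λ, ξ}, {λ, ρ}, {λ, μ, ξ}, {λ, μ, ρ}, {λ, ν, ρ}, {λ, ξ, ρ}, {λ, μ, ν, ρ}, {λ, μ, ξ, ρ}, {λ, ν, ξ, ρ}, {λ, μ, ν, ξ, ρ}}.
int(A) = ⋃ {U ∈ τ : U ⊆ A}. Opens contained in A: ∅, {μ}, {ν}, {μ, ν}.
Taking the union of these: int(A) = {μ, ν}.
cl(A) = ⋂ {C closed : A ⊆ C}. Closed sets containing A: {λ, μ, ν, ρ}, {λ, μ, ν, ξ, ρ}.
Intersecting these: cl(A) = {λ, μ, ν, ρ}.
∂A = cl(A) ∖ int(A) = {λ, μ, ν, ρ} ∖ {μ, ν} = {λ, ρ}.


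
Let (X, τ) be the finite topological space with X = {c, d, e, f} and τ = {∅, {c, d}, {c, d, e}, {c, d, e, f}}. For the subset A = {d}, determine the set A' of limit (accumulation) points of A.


A' = {c, e, f}

For each x ∈ X, list the open sets U ∈ τ with x ∈ U, then check whether U ∩ (A ∖ {x}) ≠ ∅ for every such U.
  x = c: opens ∋ x are {c, d}, {c, d, e}, {c, d, e, f}; each meets A ∖ {c}, so x IS a limit point.
  x = d: open {c, d} ∋ x has {c, d} ∩ (A ∖ {d}) = ∅, so x is NOT a limit point.
  x = e: opens ∋ x are {c, d, e}, {c, d, e, f}; each meets A ∖ {e}, so x IS a limit point.
  x = f: opens ∋ x are {c, d, e, f}; each meets A ∖ {f}, so x IS a limit point.
Collecting: A' = {c, e, f}.


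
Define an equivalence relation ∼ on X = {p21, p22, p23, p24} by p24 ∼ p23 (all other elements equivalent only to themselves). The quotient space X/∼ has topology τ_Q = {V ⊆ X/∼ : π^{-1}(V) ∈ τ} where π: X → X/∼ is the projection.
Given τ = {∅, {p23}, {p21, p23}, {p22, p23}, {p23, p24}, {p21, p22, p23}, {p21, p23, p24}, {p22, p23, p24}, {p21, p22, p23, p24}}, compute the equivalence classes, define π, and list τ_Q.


X/∼ = {[p21], [p22], [p23=p24]}; |τ_Q| = 5.

Equivalence classes: [p21], [p22], [p23=p24].
Quotient map π: X → X/∼ sends p21 ↦ [p21], p22 ↦ [p22], p23 ↦ [p23=p24], p24 ↦ [p23=p24].
For each subset V ⊆ X/∼, compute π^{-1}(V) ⊆ X and check whether π^{-1}(V) ∈ τ. V is open in τ_Q iff π^{-1}(V) ∈ τ.
  V = {}: π^{-1}(V) = ∅ ∈ τ ✓.
  V = {[p21]}: π^{-1}(V) = {p21} ∉ τ ✗.
  V = {[p22]}: π^{-1}(V) = {p22} ∉ τ ✗.
  V = {[p21], [p22]}: π^{-1}(V) = {p21, p22} ∉ τ ✗.
  V = {[p23=p24]}: π^{-1}(V) = {p23, p24} ∈ τ ✓.
  V = {[p21], [p23=p24]}: π^{-1}(V) = {p21, p23, p24} ∈ τ ✓.
  V = {[p22], [p23=p24]}: π^{-1}(V) = {p22, p23, p24} ∈ τ ✓.
  V = {[p21], [p22], [p23=p24]}: π^{-1}(V) = {p21, p22, p23, p24} ∈ τ ✓.
Open sets in the quotient: τ_Q = {{}, {[p23=p24]}, {[p21], [p23=p24]}, {[p22], [p23=p24]}, {[p21], [p22], [p23=p24]}} (5 elements).
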